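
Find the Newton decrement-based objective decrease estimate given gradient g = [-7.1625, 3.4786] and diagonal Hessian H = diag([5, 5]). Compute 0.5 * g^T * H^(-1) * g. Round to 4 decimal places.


Step 1: H is diagonal, so H^(-1) * g = [-1.4325, 0.6957].
Step 2: g^T H^(-1) g = sum_i g_i^2 / H_ii
  = (-7.1625)^2/5 + (3.4786)^2/5
  = 10.2603 + 2.4201 = 12.6804
Step 3: Objective decrease = 0.5 * g^T H^(-1) g = 6.3402


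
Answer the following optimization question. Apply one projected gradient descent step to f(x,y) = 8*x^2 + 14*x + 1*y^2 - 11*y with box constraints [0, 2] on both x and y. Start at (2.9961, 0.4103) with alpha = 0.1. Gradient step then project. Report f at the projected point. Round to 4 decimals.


Step 1: Compute gradient at (2.9961, 0.4103).
grad_x = 2*8*2.9961 + 14 = 61.9376
grad_y = 2*1*0.4103 - 11 = -10.1794
Step 2: Gradient step.
x_raw = 2.9961 - 0.1*61.9376 = -3.1977
y_raw = 0.4103 - 0.1*-10.1794 = 1.4282
Step 3: Project onto [0, 2].
x_proj = clip(-3.1977) = 0.0
y_proj = clip(1.4282) = 1.4282
Step 4: Evaluate f.
f(0.0, 1.4282) = -13.6708


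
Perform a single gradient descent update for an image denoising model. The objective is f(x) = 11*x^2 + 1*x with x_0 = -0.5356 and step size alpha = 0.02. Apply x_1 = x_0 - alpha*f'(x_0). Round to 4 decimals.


We compute the gradient at x_0 and apply the update.
f'(x) = 22*x + 1
f'(-0.5356) = 22*-0.5356 + 1 = -10.7832
x_1 = -0.5356 - 0.02*-10.7832 = -0.3199


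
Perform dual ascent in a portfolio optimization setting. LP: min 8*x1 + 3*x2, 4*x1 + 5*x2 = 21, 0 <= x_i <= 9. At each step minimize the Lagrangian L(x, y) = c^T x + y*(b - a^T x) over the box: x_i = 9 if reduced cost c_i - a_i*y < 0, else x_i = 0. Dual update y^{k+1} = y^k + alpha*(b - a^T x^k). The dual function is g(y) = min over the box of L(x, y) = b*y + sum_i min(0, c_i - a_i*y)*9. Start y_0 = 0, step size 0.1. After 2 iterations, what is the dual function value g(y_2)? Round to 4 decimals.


Dual ascent for LP: min 8*x1 + 3*x2, 4*x1 + 5*x2 = 21, 0 <= x_i <= 9
Step 1: y^k = 0.0, reduced costs: (8.0, 3.0)
  x^k = (0.0, 0.0), subgradient = b - a^T x = 21.0
  y^{k+1} = 0.0 + 0.1*21.0 = 2.1
Step 2: y^k = 2.1, reduced costs: (-0.4, -7.5)
  x^k = (9.0, 9.0), subgradient = b - a^T x = -60.0
  y^{k+1} = 2.1 + 0.1*-60.0 = -3.9
Dual objective at y_2 = -3.9: reduced costs (23.6, 22.5), box minimizer x = (0.0, 0.0)
g(y_2) = b*y + (c1 - a1*y)*x1 + (c2 - a2*y)*x2 = 21*(-3.9) + 23.6*0.0 + 22.5*0.0 = -81.9 + 0.0 + 0.0 = -81.9


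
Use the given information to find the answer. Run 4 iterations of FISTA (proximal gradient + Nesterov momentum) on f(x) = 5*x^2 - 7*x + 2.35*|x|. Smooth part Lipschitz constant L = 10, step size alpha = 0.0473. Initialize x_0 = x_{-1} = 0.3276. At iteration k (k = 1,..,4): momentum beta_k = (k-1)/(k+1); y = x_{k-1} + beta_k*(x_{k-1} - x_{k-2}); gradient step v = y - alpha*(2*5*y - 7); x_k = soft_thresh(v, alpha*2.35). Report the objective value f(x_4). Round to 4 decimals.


FISTA on f(x) = 5*x^2 - 7*x + 2.35*|x|
L = 10, alpha = 0.0473
Iteration 1: beta = 0.0, y = 0.3276 + 0.0*(0.3276 - 0.3276) = 0.3276
  grad(y) = -3.724, v = y - alpha*grad = 0.5037
  prox(v) = soft_thresh(0.5037, 0.1112) = 0.3926
Iteration 2: beta = 0.3333, y = 0.3926 + 0.3333*(0.3926 - 0.3276) = 0.4143
  grad(y) = -2.8575, v = y - alpha*grad = 0.5494
  prox(v) = soft_thresh(0.5494, 0.1112) = 0.4383
Iteration 3: beta = 0.5, y = 0.4383 + 0.5*(0.4383 - 0.3926) = 0.4611
  grad(y) = -2.3891, v = y - alpha*grad = 0.5741
  prox(v) = soft_thresh(0.5741, 0.1112) = 0.4629
Iteration 4: beta = 0.6, y = 0.4629 + 0.6*(0.4629 - 0.4383) = 0.4777
  grad(y) = -2.2225, v = y - alpha*grad = 0.5829
  prox(v) = soft_thresh(0.5829, 0.1112) = 0.4717
f(x_4) = 5*0.4717^2 - 7*0.4717 + 2.35*|0.4717| = -1.0809


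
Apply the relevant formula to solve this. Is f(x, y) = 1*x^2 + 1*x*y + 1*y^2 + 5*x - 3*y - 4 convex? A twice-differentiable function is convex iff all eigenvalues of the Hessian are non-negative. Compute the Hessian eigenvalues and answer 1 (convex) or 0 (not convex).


The Hessian of f(x,y) = 1*x^2 + 1*x*y + 1*y^2 + 5*x - 3*y - 4 is:
H = [[2, 1], [1, 2]]
Trace = 2 + 2 = 4
Determinant = 2*2 - (1)^2 = 3
Discriminant = (4)^2 - 4*3 = 4.0
Eigenvalues: lambda_1 = 1.0, lambda_2 = 3.0
The function is convex.

1


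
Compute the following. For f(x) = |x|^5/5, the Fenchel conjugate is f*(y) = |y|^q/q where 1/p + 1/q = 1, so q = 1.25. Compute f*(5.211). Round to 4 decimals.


The conjugate exponent q satisfies 1/p + 1/q = 1.
p = 5, so q = 5/(5 - 1) = 1.25
|y|^q = 5.211^1.25 = 7.8732
f*(5.211) = 7.8732 / 1.25 = 6.2986


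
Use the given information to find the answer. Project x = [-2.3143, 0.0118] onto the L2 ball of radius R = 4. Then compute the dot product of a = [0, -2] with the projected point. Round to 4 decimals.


Step 1: Compute ||x|| (intermediates to 6 decimals).
||x|| = sqrt((-2.3143)^2 + 0.0118^2) = 2.31433
Step 2: Project.
Since ||x|| <= R, proj = x (no scaling needed).
proj(x) = [-2.3143, 0.0118]
Step 3: Dot product.
a^T * proj(x) = 0*(-2.3143) - 2*0.0118 = -0.0236


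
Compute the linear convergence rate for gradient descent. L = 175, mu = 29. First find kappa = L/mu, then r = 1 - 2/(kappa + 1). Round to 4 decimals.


Step 1: Compute the condition number.
kappa = L/mu = 175/29 = 6.0345
Step 2: Compute the convergence rate.
r = 1 - 2/(kappa + 1) = 1 - 2*mu/(L + mu) = (L - mu)/(L + mu) = 146/204 = 0.7157


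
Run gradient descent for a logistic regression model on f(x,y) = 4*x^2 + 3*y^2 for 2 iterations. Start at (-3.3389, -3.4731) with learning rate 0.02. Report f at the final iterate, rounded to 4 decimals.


Gradient descent on f(x,y) = 4*x^2 + 3*y^2.
Starting point: (-3.3389, -3.4731), alpha = 0.02
Step 1: grad_x = 2*4*-3.3389 = -26.7112, grad_y = 2*3*-3.4731 = -20.8386
  x_1 = -3.3389 - 0.02*-26.7112 = -2.8047
  y_1 = -3.4731 - 0.02*-20.8386 = -3.0563
Step 2: grad_x = 2*4*-2.8047 = -22.4374, grad_y = 2*3*-3.0563 = -18.338
  x_2 = -2.8047 - 0.02*-22.4374 = -2.3559
  y_2 = -3.0563 - 0.02*-18.338 = -2.6896
f(-2.3559, -2.6896) = 4*(-2.3559)^2 + 3*(-2.6896)^2 = 43.9029


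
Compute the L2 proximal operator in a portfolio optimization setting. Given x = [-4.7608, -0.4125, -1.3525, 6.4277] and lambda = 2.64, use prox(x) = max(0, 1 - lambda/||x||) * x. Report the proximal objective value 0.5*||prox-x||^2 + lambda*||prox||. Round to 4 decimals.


Step 1: Compute ||x||.
||x|| = 8.1228
Step 2: Compute scaling factor.
scale = max(0, 1 - 2.64/8.1228) = 0.675
Step 3: prox(x) = [-3.2135, -0.2784, -0.9129, 4.3386]
||prox(x)|| = 5.4828
Step 4: Proximal objective.
0.5*||prox-x||^2 = 3.4848
lambda*||prox|| = 14.4746
Total = 17.9594


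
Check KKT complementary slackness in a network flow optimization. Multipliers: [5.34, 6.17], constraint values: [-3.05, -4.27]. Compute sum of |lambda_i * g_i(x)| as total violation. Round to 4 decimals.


KKT complementary slackness check:
lambda_1 * g_1 = 5.34 * -3.05 = -16.287
lambda_2 * g_2 = 6.17 * -4.27 = -26.3459
Total violation = 16.287 + 26.3459 = 42.6329


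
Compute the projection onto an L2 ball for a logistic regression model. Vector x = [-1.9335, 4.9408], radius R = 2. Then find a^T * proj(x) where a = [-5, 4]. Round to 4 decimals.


Step 1: Compute ||x|| (intermediates to 6 decimals).
||x|| = sqrt((-1.9335)^2 + 4.9408^2) = 5.30565
Step 2: Project.
Since ||x|| > R, scale = R/||x|| = 2/5.30565 = 0.376957, proj(x) = scale * x
proj(x) = [-0.728846, 1.862469]
Step 3: Dot product.
a^T * proj(x) = -5*(-0.728846) + 4*1.862469 = 11.0941


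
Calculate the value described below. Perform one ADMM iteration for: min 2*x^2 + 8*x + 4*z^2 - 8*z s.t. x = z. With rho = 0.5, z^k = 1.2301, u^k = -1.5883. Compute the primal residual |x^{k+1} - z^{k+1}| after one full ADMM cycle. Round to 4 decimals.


ADMM iteration with rho = 0.5, z^k = 1.2301, u^k = -1.5883
Step 1: x-update.
Minimize 2*x^2 + 8*x + (0.5/2)*(x - 1.2301 - 1.5883)^2
FOC: (2*2 + 0.5)*x = -8 + 0.5*(1.2301 + 1.5883)
x^{k+1} = -1.4646
Step 2: z-update.
Minimize 4*z^2 - 8*z + (0.5/2)*(-1.4646 - z - 1.5883)^2
FOC: (2*4 + 0.5)*z = 8 + 0.5*(-1.4646 - 1.5883)
z^{k+1} = 0.7616
Step 3: u-update.
u^{k+1} = -1.5883 - 1.4646 - 0.7616 = -3.8145
Step 4: Primal residual = |-1.4646 - 0.7616| = 2.2262


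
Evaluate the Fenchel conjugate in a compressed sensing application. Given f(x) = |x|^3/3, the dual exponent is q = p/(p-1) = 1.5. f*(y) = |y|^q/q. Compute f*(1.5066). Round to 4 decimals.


The conjugate exponent q satisfies 1/p + 1/q = 1.
p = 3, so q = 3/(3 - 1) = 1.5
|y|^q = 1.5066^1.5 = 1.8493
f*(1.5066) = 1.8493 / 1.5 = 1.2328


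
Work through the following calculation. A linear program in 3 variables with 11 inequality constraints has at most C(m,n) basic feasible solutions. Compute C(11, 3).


Each vertex corresponds to some choice of n active constraints out of m, so the number of vertices is at most C(m, n) = m! / (n!(m-n)!).
m = 11, n = 3
Numerator: 11 * 10 * 9
Denominator: 3! = 6
C(11, 3) = 165


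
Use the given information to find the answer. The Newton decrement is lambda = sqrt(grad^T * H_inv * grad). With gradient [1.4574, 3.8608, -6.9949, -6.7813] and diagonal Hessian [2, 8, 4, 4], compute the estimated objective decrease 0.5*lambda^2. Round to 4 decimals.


Step 1: H is diagonal, so H^(-1) * g = [0.7287, 0.4826, -1.7487, -1.6953].
Step 2: g^T H^(-1) g = sum_i g_i^2 / H_ii
  = (1.4574)^2/2 + (3.8608)^2/8 + (-6.9949)^2/4 + (-6.7813)^2/4
  = 1.062 + 1.8632 + 12.2322 + 11.4965 = 26.6539
Step 3: Objective decrease = 0.5 * g^T H^(-1) g = 13.3269


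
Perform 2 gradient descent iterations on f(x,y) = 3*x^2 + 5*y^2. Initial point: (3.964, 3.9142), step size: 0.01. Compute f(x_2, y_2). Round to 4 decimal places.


Gradient descent on f(x,y) = 3*x^2 + 5*y^2.
Starting point: (3.964, 3.9142), alpha = 0.01
Step 1: grad_x = 2*3*3.964 = 23.784, grad_y = 2*5*3.9142 = 39.142
  x_1 = 3.964 - 0.01*23.784 = 3.7262
  y_1 = 3.9142 - 0.01*39.142 = 3.5228
Step 2: grad_x = 2*3*3.7262 = 22.357, grad_y = 2*5*3.5228 = 35.2278
  x_2 = 3.7262 - 0.01*22.357 = 3.5026
  y_2 = 3.5228 - 0.01*35.2278 = 3.1705
f(3.5026, 3.1705) = 3*3.5026^2 + 5*3.1705^2 = 87.0648


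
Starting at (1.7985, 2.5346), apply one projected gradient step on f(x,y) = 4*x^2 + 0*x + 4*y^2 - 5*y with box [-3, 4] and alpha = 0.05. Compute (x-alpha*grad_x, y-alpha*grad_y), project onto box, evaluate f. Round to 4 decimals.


Step 1: Compute gradient at (1.7985, 2.5346).
grad_x = 2*4*1.7985 + 0 = 14.388
grad_y = 2*4*2.5346 - 5 = 15.2768
Step 2: Gradient step.
x_raw = 1.7985 - 0.05*14.388 = 1.0791
y_raw = 2.5346 - 0.05*15.2768 = 1.7708
Step 3: Project onto [-3, 4].
x_proj = clip(1.0791) = 1.0791
y_proj = clip(1.7708) = 1.7708
Step 4: Evaluate f.
f(1.0791, 1.7708) = 8.3464


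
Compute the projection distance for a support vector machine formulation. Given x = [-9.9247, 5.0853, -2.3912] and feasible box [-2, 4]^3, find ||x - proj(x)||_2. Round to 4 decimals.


Project each component onto [-2, 4].
clip(-9.9247) = -2.0, clip(5.0853) = 4.0, clip(-2.3912) = -2.0
Projection = [-2.0, 4.0, -2.0]
Squared diffs: [62.8009, 1.1779, 0.153]
Distance = sqrt(64.1318) = 8.0082


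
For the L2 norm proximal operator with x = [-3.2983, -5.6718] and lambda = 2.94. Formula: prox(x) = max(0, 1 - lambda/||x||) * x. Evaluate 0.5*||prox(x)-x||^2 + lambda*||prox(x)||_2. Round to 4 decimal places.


Step 1: Compute ||x||.
||x|| = 6.5611
Step 2: Compute scaling factor.
scale = max(0, 1 - 2.94/6.5611) = 0.5519
Step 3: prox(x) = [-1.8203, -3.1303]
||prox(x)|| = 3.6211
Step 4: Proximal objective.
0.5*||prox-x||^2 = 4.3218
lambda*||prox|| = 10.646
Total = 14.9678


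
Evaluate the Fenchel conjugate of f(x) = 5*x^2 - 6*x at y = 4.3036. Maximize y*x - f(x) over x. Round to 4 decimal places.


f*(y) = sup_x {y*x - a*x^2 - b*x} = sup_x {(y-b)*x - a*x^2}
FOC: (y - b) - 2a*x = 0 => x* = (y - b)/(2a)
x* = (4.3036 + 6)/(2*5) = 1.0304
f*(4.3036) = (y-b)^2/(4a) = (4.3036 + 6)^2/(4*5)
= 106.1642/20 = 5.3082


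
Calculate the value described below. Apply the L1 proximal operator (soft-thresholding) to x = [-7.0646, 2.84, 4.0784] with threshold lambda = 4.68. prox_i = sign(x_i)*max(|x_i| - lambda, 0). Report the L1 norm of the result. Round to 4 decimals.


Soft-thresholding with lambda = 4.68:
prox(-7.0646) = sign(-7.0646)*max(|-7.0646| - 4.68, 0) = -2.3846
prox(2.84) = sign(2.84)*max(|2.84| - 4.68, 0) = 0.0
prox(4.0784) = sign(4.0784)*max(|4.0784| - 4.68, 0) = 0.0
prox(x) = [-2.3846, 0.0, 0.0]
||prox(x)||_1 = 2.3846 + 0.0 + 0.0 = 2.3846


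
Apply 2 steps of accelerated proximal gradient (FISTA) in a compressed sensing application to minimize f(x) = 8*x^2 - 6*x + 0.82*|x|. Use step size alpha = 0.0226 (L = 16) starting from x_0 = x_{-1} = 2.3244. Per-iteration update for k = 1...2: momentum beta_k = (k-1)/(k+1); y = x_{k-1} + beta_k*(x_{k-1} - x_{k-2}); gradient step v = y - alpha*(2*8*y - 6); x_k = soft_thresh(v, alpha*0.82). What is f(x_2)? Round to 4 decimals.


FISTA on f(x) = 8*x^2 - 6*x + 0.82*|x|
L = 16, alpha = 0.0226
Iteration 1: beta = 0.0, y = 2.3244 + 0.0*(2.3244 - 2.3244) = 2.3244
  grad(y) = 31.1904, v = y - alpha*grad = 1.6195
  prox(v) = soft_thresh(1.6195, 0.0185) = 1.601
Iteration 2: beta = 0.3333, y = 1.601 + 0.3333*(1.601 - 2.3244) = 1.3598
  grad(y) = 15.7571, v = y - alpha*grad = 1.0037
  prox(v) = soft_thresh(1.0037, 0.0185) = 0.9852
f(x_2) = 8*0.9852^2 - 6*0.9852 + 0.82*|0.9852| = 2.6614


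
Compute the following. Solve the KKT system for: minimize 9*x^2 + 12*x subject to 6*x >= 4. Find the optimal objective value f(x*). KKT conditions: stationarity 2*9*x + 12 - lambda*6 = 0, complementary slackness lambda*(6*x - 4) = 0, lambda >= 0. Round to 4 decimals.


Step 1: Try lambda = 0 (constraint inactive).
x_unc = -12/(2*9) = -0.6667
Check: 6*-0.6667 = -4.0002 < 4 -- violated!
Step 2: Constraint must be active: 6*x = 4
x* = 4/6 = 2/3 = 0.6667 (rounded; the exact value 2/3 is used below)
lambda = (2*9*(2/3) + 12)/6 = 4.0
Step 3: Compute optimal value.
f(x*) = 9*(2/3)^2 + 12*(2/3) = 12.0


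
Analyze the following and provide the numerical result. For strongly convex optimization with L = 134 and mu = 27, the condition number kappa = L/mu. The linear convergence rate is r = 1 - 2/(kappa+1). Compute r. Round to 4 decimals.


Step 1: Compute the condition number.
kappa = L/mu = 134/27 = 4.963
Step 2: Compute the convergence rate.
r = 1 - 2/(kappa + 1) = 1 - 2*mu/(L + mu) = (L - mu)/(L + mu) = 107/161 = 0.6646


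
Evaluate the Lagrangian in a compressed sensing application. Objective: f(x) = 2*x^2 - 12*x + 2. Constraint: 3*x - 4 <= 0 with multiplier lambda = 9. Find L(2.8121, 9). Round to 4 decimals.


Step 1: Evaluate f(x).
f(2.8121) = 2*2.8121^2 - 12*2.8121 + 2 = -15.9294
Step 2: Evaluate g(x).
g(2.8121) = 3*2.8121 - 4 = 4.4363
Step 3: Compute Lagrangian.
L = -15.9294 + 9*4.4363 = 23.9973


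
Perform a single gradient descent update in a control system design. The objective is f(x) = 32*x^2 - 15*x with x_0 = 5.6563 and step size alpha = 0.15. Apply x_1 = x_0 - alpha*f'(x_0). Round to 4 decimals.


We compute the gradient at x_0 and apply the update.
f'(x) = 64*x - 15
f'(5.6563) = 64*5.6563 - 15 = 347.0032
x_1 = 5.6563 - 0.15*347.0032 = -46.3942


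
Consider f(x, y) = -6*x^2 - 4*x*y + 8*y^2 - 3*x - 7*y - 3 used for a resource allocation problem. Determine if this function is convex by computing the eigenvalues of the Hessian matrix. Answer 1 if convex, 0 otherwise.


The Hessian of f(x,y) = -6*x^2 - 4*x*y + 8*y^2 - 3*x - 7*y - 3 is:
H = [[-12, -4], [-4, 16]]
Trace = -12 + 16 = 4
Determinant = -12*16 - (-4)^2 = -208
Discriminant = (4)^2 - 4*-208 = 848.0
Eigenvalues: lambda_1 = -12.5602, lambda_2 = 16.5602
The function is not convex.

0


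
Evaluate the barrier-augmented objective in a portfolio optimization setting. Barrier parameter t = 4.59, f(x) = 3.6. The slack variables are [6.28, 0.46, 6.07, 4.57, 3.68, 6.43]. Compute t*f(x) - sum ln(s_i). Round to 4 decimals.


Step 1: Compute log-barrier.
ln values: [1.8374, -0.7765, 1.8034, 1.5195, 1.3029, 1.861]
phi = -(1.8374 - 0.7765 + 1.8034 + 1.5195 + 1.3029 + 1.861) = -7.5476
Step 2: Compute augmented objective.
t*f(x) = 4.59*3.6 = 16.524
Total = 16.524 - 7.5476 = 8.9764


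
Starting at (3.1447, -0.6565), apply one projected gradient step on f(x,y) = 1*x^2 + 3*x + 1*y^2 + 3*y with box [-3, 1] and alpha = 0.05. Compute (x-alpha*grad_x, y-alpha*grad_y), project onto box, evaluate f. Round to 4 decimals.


Step 1: Compute gradient at (3.1447, -0.6565).
grad_x = 2*1*3.1447 + 3 = 9.2894
grad_y = 2*1*-0.6565 + 3 = 1.687
Step 2: Gradient step.
x_raw = 3.1447 - 0.05*9.2894 = 2.6802
y_raw = -0.6565 - 0.05*1.687 = -0.7409
Step 3: Project onto [-3, 1].
x_proj = clip(2.6802) = 1.0
y_proj = clip(-0.7409) = -0.7409
Step 4: Evaluate f.
f(1.0, -0.7409) = 2.3263


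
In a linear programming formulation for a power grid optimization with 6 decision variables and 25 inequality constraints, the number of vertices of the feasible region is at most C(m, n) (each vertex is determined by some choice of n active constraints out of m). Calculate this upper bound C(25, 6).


Each vertex corresponds to some choice of n active constraints out of m, so the number of vertices is at most C(m, n) = m! / (n!(m-n)!).
m = 25, n = 6
Numerator: 25 * 24 * 23 * 22 * 21 * 20
Denominator: 6! = 720
C(25, 6) = 177100


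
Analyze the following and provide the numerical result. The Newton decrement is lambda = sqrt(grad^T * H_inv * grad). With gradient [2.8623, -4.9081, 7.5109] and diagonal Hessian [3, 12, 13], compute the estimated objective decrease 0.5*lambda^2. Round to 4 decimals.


Step 1: H is diagonal, so H^(-1) * g = [0.9541, -0.409, 0.5778].
Step 2: g^T H^(-1) g = sum_i g_i^2 / H_ii
  = (2.8623)^2/3 + (-4.9081)^2/12 + (7.5109)^2/13
  = 2.7309 + 2.0075 + 4.3395 = 9.0779
Step 3: Objective decrease = 0.5 * g^T H^(-1) g = 4.5389


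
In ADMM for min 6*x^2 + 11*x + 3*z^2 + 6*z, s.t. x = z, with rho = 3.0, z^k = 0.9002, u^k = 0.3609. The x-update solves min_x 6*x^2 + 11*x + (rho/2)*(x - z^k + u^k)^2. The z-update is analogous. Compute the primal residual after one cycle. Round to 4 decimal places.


ADMM iteration with rho = 3.0, z^k = 0.9002, u^k = 0.3609
Step 1: x-update.
Minimize 6*x^2 + 11*x + (3.0/2)*(x - 0.9002 + 0.3609)^2
FOC: (2*6 + 3.0)*x = -11 + 3.0*(0.9002 - 0.3609)
x^{k+1} = -0.6255
Step 2: z-update.
Minimize 3*z^2 + 6*z + (3.0/2)*(-0.6255 - z + 0.3609)^2
FOC: (2*3 + 3.0)*z = -6 + 3.0*(-0.6255 + 0.3609)
z^{k+1} = -0.7549
Step 3: u-update.
u^{k+1} = 0.3609 - 0.6255 + 0.7549 = 0.4903
Step 4: Primal residual = |-0.6255 + 0.7549| = 0.1294


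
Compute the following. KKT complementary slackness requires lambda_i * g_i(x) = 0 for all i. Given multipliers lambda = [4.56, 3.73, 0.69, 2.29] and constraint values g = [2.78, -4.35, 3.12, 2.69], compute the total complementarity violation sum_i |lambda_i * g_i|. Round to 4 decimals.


KKT complementary slackness check:
lambda_1 * g_1 = 4.56 * 2.78 = 12.6768
lambda_2 * g_2 = 3.73 * -4.35 = -16.2255
lambda_3 * g_3 = 0.69 * 3.12 = 2.1528
lambda_4 * g_4 = 2.29 * 2.69 = 6.1601
Total violation = 12.6768 + 16.2255 + 2.1528 + 6.1601 = 37.2152


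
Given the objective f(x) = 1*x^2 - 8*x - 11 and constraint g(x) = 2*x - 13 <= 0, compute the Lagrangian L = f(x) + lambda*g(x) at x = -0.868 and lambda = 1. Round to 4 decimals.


Step 1: Evaluate f(x).
f(-0.868) = 1*(-0.868)^2 - 8*(-0.868) - 11 = -3.3026
Step 2: Evaluate g(x).
g(-0.868) = 2*-0.868 - 13 = -14.736
Step 3: Compute Lagrangian.
L = -3.3026 + 1*-14.736 = -18.0386


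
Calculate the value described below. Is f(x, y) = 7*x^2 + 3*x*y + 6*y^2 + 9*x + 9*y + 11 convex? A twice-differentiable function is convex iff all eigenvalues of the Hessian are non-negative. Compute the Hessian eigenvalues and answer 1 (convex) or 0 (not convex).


The Hessian of f(x,y) = 7*x^2 + 3*x*y + 6*y^2 + 9*x + 9*y + 11 is:
H = [[14, 3], [3, 12]]
Trace = 14 + 12 = 26
Determinant = 14*12 - (3)^2 = 159
Discriminant = (26)^2 - 4*159 = 40.0
Eigenvalues: lambda_1 = 9.8377, lambda_2 = 16.1623
The function is convex.

1


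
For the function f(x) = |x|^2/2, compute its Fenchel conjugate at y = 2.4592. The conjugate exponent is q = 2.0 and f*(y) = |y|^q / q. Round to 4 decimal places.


The conjugate exponent q satisfies 1/p + 1/q = 1.
p = 2, so q = 2/(2 - 1) = 2.0
|y|^q = 2.4592^2.0 = 6.0477
f*(2.4592) = 6.0477 / 2.0 = 3.0238


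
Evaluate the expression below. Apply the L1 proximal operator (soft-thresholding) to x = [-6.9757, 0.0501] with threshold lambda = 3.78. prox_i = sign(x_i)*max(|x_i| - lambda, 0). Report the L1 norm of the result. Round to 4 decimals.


Soft-thresholding with lambda = 3.78:
prox(-6.9757) = sign(-6.9757)*max(|-6.9757| - 3.78, 0) = -3.1957
prox(0.0501) = sign(0.0501)*max(|0.0501| - 3.78, 0) = 0.0
prox(x) = [-3.1957, 0.0]
||prox(x)||_1 = 3.1957 + 0.0 = 3.1957


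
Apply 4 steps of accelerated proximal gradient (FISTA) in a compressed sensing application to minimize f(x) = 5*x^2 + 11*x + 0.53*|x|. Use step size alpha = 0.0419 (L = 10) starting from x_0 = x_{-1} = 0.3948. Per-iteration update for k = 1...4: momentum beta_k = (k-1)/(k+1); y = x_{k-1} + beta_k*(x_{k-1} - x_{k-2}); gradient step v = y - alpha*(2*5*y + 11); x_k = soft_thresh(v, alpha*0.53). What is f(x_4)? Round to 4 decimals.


FISTA on f(x) = 5*x^2 + 11*x + 0.53*|x|
L = 10, alpha = 0.0419
Iteration 1: beta = 0.0, y = 0.3948 + 0.0*(0.3948 - 0.3948) = 0.3948
  grad(y) = 14.948, v = y - alpha*grad = -0.2315
  prox(v) = soft_thresh(-0.2315, 0.0222) = -0.2093
Iteration 2: beta = 0.3333, y = -0.2093 + 0.3333*(-0.2093 - 0.3948) = -0.4107
  grad(y) = 6.8931, v = y - alpha*grad = -0.6995
  prox(v) = soft_thresh(-0.6995, 0.0222) = -0.6773
Iteration 3: beta = 0.5, y = -0.6773 + 0.5*(-0.6773 + 0.2093) = -0.9113
  grad(y) = 1.8871, v = y - alpha*grad = -0.9904
  prox(v) = soft_thresh(-0.9904, 0.0222) = -0.9682
Iteration 4: beta = 0.6, y = -0.9682 + 0.6*(-0.9682 + 0.6773) = -1.1427
  grad(y) = -0.4267, v = y - alpha*grad = -1.1248
  prox(v) = soft_thresh(-1.1248, 0.0222) = -1.1026
f(x_4) = 5*(-1.1026)^2 + 11*(-1.1026) + 0.53*|-1.1026| = -5.4656


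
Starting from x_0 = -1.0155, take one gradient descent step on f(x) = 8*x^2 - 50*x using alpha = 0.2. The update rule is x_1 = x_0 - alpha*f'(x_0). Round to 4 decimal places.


We compute the gradient at x_0 and apply the update.
f'(x) = 16*x - 50
f'(-1.0155) = 16*-1.0155 - 50 = -66.248
x_1 = -1.0155 - 0.2*-66.248 = 12.2341


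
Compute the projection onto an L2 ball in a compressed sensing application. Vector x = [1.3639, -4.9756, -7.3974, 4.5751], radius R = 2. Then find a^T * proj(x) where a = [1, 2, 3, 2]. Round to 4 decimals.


Step 1: Compute ||x|| (intermediates to 6 decimals).
||x|| = sqrt(1.3639^2 + (-4.9756)^2 + (-7.3974)^2 + 4.5751^2) = 10.112857
Step 2: Project.
Since ||x|| > R, scale = R/||x|| = 2/10.112857 = 0.197768, proj(x) = scale * x
proj(x) = [0.269736, -0.984014, -1.462969, 0.904808]
Step 3: Dot product.
a^T * proj(x) = 1*0.269736 + 2*(-0.984014) + 3*(-1.462969) + 2*0.904808 = -4.2776


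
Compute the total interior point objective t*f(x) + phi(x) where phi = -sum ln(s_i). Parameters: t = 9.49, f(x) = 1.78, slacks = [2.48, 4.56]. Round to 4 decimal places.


Step 1: Compute log-barrier.
ln values: [0.9083, 1.5173]
phi = -(0.9083 + 1.5173) = -2.4256
Step 2: Compute augmented objective.
t*f(x) = 9.49*1.78 = 16.8922
Total = 16.8922 - 2.4256 = 14.4666


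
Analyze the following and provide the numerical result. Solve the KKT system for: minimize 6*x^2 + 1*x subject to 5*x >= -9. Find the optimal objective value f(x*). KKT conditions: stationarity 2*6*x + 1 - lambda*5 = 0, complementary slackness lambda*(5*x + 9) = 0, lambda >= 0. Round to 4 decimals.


Step 1: Try lambda = 0 (constraint inactive).
Stationarity: 2*6*x + 1 = 0
x* = -1/(2*6) = -1/12 = -0.0833 (rounded; the exact value -1/12 is used below)
Check constraint: 5*-0.0833 = -0.4165 >= -9 -- satisfied.
Step 2: Compute optimal value.
f(x*) = 6*(-1/12)^2 + 1*(-1/12) = -0.0417


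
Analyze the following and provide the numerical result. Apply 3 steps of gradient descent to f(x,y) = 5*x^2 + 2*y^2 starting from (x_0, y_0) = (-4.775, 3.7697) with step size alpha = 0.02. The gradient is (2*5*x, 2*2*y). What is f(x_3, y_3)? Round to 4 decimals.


Gradient descent on f(x,y) = 5*x^2 + 2*y^2.
Starting point: (-4.775, 3.7697), alpha = 0.02
Step 1: grad_x = 2*5*-4.775 = -47.75, grad_y = 2*2*3.7697 = 15.0788
  x_1 = -4.775 - 0.02*-47.75 = -3.82
  y_1 = 3.7697 - 0.02*15.0788 = 3.4681
Step 2: grad_x = 2*5*-3.82 = -38.2, grad_y = 2*2*3.4681 = 13.8725
  x_2 = -3.82 - 0.02*-38.2 = -3.056
  y_2 = 3.4681 - 0.02*13.8725 = 3.1907
Step 3: grad_x = 2*5*-3.056 = -30.56, grad_y = 2*2*3.1907 = 12.7627
  x_3 = -3.056 - 0.02*-30.56 = -2.4448
  y_3 = 3.1907 - 0.02*12.7627 = 2.9354
f(-2.4448, 2.9354) = 5*(-2.4448)^2 + 2*2.9354^2 = 47.1186


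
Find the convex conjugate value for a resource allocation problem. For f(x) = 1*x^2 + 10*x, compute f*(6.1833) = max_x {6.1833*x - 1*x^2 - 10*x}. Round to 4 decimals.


f*(y) = sup_x {y*x - a*x^2 - b*x} = sup_x {(y-b)*x - a*x^2}
FOC: (y - b) - 2a*x = 0 => x* = (y - b)/(2a)
x* = (6.1833 - 10)/(2*1) = -1.9084
f*(6.1833) = (y-b)^2/(4a) = (6.1833 - 10)^2/(4*1)
= 14.5672/4 = 3.6418


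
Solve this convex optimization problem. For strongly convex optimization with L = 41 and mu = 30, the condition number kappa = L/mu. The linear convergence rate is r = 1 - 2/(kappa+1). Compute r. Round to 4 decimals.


Step 1: Compute the condition number.
kappa = L/mu = 41/30 = 1.3667
Step 2: Compute the convergence rate.
r = 1 - 2/(kappa + 1) = 1 - 2*mu/(L + mu) = (L - mu)/(L + mu) = 11/71 = 0.1549


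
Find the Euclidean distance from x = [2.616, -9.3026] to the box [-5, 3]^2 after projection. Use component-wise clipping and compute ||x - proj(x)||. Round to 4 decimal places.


Project each component onto [-5, 3].
clip(2.616) = 2.616, clip(-9.3026) = -5.0
Projection = [2.616, -5.0]
Squared diffs: [0.0, 18.5124]
Distance = sqrt(18.5124) = 4.3026


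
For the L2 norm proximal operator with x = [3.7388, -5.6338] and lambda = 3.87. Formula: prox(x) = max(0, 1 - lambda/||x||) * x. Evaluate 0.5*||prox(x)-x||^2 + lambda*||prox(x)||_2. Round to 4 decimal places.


Step 1: Compute ||x||.
||x|| = 6.7615
Step 2: Compute scaling factor.
scale = max(0, 1 - 3.87/6.7615) = 0.4276
Step 3: prox(x) = [1.5989, -2.4093]
||prox(x)|| = 2.8915
Step 4: Proximal objective.
0.5*||prox-x||^2 = 7.4885
lambda*||prox|| = 11.1901
Total = 18.6787


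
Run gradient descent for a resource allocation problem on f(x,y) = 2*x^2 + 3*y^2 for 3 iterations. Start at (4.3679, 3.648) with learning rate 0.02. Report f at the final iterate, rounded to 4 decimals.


Gradient descent on f(x,y) = 2*x^2 + 3*y^2.
Starting point: (4.3679, 3.648), alpha = 0.02
Step 1: grad_x = 2*2*4.3679 = 17.4716, grad_y = 2*3*3.648 = 21.888
  x_1 = 4.3679 - 0.02*17.4716 = 4.0185
  y_1 = 3.648 - 0.02*21.888 = 3.2102
Step 2: grad_x = 2*2*4.0185 = 16.0739, grad_y = 2*3*3.2102 = 19.2614
  x_2 = 4.0185 - 0.02*16.0739 = 3.697
  y_2 = 3.2102 - 0.02*19.2614 = 2.825
Step 3: grad_x = 2*2*3.697 = 14.788, grad_y = 2*3*2.825 = 16.9501
  x_3 = 3.697 - 0.02*14.788 = 3.4012
  y_3 = 2.825 - 0.02*16.9501 = 2.486
f(3.4012, 2.486) = 2*3.4012^2 + 3*2.486^2 = 41.6775


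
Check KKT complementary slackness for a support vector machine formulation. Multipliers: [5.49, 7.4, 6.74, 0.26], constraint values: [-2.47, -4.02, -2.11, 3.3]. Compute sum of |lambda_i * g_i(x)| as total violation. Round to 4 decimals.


KKT complementary slackness check:
lambda_1 * g_1 = 5.49 * -2.47 = -13.5603
lambda_2 * g_2 = 7.4 * -4.02 = -29.748
lambda_3 * g_3 = 6.74 * -2.11 = -14.2214
lambda_4 * g_4 = 0.26 * 3.3 = 0.858
Total violation = 13.5603 + 29.748 + 14.2214 + 0.858 = 58.3877


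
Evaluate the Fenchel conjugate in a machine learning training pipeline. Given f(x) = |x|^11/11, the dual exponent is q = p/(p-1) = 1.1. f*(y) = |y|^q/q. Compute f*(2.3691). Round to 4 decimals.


The conjugate exponent q satisfies 1/p + 1/q = 1.
p = 11, so q = 11/(11 - 1) = 1.1
|y|^q = 2.3691^1.1 = 2.5825
f*(2.3691) = 2.5825 / 1.1 = 2.3477


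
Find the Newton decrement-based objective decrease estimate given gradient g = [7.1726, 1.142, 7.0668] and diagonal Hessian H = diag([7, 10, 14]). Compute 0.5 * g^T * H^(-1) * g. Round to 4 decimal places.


Step 1: H is diagonal, so H^(-1) * g = [1.0247, 0.1142, 0.5048].
Step 2: g^T H^(-1) g = sum_i g_i^2 / H_ii
  = (7.1726)^2/7 + (1.142)^2/10 + (7.0668)^2/14
  = 7.3495 + 0.1304 + 3.5671 = 11.047
Step 3: Objective decrease = 0.5 * g^T H^(-1) g = 5.5235


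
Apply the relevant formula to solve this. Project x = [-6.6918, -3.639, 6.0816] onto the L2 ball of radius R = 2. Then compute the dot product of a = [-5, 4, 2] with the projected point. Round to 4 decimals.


Step 1: Compute ||x|| (intermediates to 6 decimals).
||x|| = sqrt((-6.6918)^2 + (-3.639)^2 + 6.0816^2) = 9.747224
Step 2: Project.
Since ||x|| > R, scale = R/||x|| = 2/9.747224 = 0.205187, proj(x) = scale * x
proj(x) = [-1.37307, -0.746675, 1.247865]
Step 3: Dot product.
a^T * proj(x) = -5*(-1.37307) + 4*(-0.746675) + 2*1.247865 = 6.3744


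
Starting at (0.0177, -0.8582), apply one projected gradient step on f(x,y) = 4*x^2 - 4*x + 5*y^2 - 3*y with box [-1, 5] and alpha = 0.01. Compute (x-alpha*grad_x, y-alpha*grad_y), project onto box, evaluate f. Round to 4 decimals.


Step 1: Compute gradient at (0.0177, -0.8582).
grad_x = 2*4*0.0177 - 4 = -3.8584
grad_y = 2*5*-0.8582 - 3 = -11.582
Step 2: Gradient step.
x_raw = 0.0177 - 0.01*-3.8584 = 0.0563
y_raw = -0.8582 - 0.01*-11.582 = -0.7424
Step 3: Project onto [-1, 5].
x_proj = clip(0.0563) = 0.0563
y_proj = clip(-0.7424) = -0.7424
Step 4: Evaluate f.
f(0.0563, -0.7424) = 4.7703


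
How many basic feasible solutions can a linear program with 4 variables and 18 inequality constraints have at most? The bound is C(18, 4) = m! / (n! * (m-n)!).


Each vertex corresponds to some choice of n active constraints out of m, so the number of vertices is at most C(m, n) = m! / (n!(m-n)!).
m = 18, n = 4
Numerator: 18 * 17 * 16 * 15
Denominator: 4! = 24
C(18, 4) = 3060


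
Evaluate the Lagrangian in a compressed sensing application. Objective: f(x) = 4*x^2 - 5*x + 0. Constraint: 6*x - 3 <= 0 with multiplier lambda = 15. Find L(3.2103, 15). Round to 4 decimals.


Step 1: Evaluate f(x).
f(3.2103) = 4*3.2103^2 - 5*3.2103 + 0 = 25.1726
Step 2: Evaluate g(x).
g(3.2103) = 6*3.2103 - 3 = 16.2618
Step 3: Compute Lagrangian.
L = 25.1726 + 15*16.2618 = 269.0996


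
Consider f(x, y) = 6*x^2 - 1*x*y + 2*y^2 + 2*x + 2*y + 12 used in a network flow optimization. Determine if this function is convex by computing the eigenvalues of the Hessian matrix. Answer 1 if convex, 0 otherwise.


The Hessian of f(x,y) = 6*x^2 - 1*x*y + 2*y^2 + 2*x + 2*y + 12 is:
H = [[12, -1], [-1, 4]]
Trace = 12 + 4 = 16
Determinant = 12*4 - (-1)^2 = 47
Discriminant = (16)^2 - 4*47 = 68.0
Eigenvalues: lambda_1 = 3.8769, lambda_2 = 12.1231
The function is convex.

1


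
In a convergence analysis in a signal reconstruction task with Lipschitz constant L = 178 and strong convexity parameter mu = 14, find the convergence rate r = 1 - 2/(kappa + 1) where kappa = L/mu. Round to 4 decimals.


Step 1: Compute the condition number.
kappa = L/mu = 178/14 = 12.7143
Step 2: Compute the convergence rate.
r = 1 - 2/(kappa + 1) = 1 - 2*mu/(L + mu) = (L - mu)/(L + mu) = 164/192 = 0.8542


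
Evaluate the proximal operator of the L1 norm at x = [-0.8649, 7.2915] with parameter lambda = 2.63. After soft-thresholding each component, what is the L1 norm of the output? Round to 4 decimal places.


Soft-thresholding with lambda = 2.63:
prox(-0.8649) = sign(-0.8649)*max(|-0.8649| - 2.63, 0) = 0.0
prox(7.2915) = sign(7.2915)*max(|7.2915| - 2.63, 0) = 4.6615
prox(x) = [0.0, 4.6615]
||prox(x)||_1 = 0.0 + 4.6615 = 4.6615


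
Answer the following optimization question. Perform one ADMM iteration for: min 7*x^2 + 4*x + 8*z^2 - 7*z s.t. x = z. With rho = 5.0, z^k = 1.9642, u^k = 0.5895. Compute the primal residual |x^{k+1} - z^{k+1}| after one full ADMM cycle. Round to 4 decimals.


ADMM iteration with rho = 5.0, z^k = 1.9642, u^k = 0.5895
Step 1: x-update.
Minimize 7*x^2 + 4*x + (5.0/2)*(x - 1.9642 + 0.5895)^2
FOC: (2*7 + 5.0)*x = -4 + 5.0*(1.9642 - 0.5895)
x^{k+1} = 0.1512
Step 2: z-update.
Minimize 8*z^2 - 7*z + (5.0/2)*(0.1512 - z + 0.5895)^2
FOC: (2*8 + 5.0)*z = 7 + 5.0*(0.1512 + 0.5895)
z^{k+1} = 0.5097
Step 3: u-update.
u^{k+1} = 0.5895 + 0.1512 - 0.5097 = 0.231
Step 4: Primal residual = |0.1512 - 0.5097| = 0.3585


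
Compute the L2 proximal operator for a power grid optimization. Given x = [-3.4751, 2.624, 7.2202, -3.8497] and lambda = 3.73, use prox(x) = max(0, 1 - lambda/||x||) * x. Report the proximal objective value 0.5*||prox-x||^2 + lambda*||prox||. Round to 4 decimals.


Step 1: Compute ||x||.
||x|| = 9.2689
Step 2: Compute scaling factor.
scale = max(0, 1 - 3.73/9.2689) = 0.5976
Step 3: prox(x) = [-2.0767, 1.5681, 4.3147, -2.3005]
||prox(x)|| = 5.5389
Step 4: Proximal objective.
0.5*||prox-x||^2 = 6.9565
lambda*||prox|| = 20.6601
Total = 27.6167


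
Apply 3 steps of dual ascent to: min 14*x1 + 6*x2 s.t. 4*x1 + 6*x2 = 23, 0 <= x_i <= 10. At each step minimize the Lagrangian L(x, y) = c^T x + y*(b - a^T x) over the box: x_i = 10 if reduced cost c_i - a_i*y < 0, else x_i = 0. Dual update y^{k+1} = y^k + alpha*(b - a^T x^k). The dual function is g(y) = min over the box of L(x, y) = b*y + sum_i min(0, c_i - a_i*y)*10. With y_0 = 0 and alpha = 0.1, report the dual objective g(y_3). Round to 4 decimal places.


Dual ascent for LP: min 14*x1 + 6*x2, 4*x1 + 6*x2 = 23, 0 <= x_i <= 10
Step 1: y^k = 0.0, reduced costs: (14.0, 6.0)
  x^k = (0.0, 0.0), subgradient = b - a^T x = 23.0
  y^{k+1} = 0.0 + 0.1*23.0 = 2.3
Step 2: y^k = 2.3, reduced costs: (4.8, -7.8)
  x^k = (0.0, 10.0), subgradient = b - a^T x = -37.0
  y^{k+1} = 2.3 + 0.1*-37.0 = -1.4
Step 3: y^k = -1.4, reduced costs: (19.6, 14.4)
  x^k = (0.0, 0.0), subgradient = b - a^T x = 23.0
  y^{k+1} = -1.4 + 0.1*23.0 = 0.9
Dual objective at y_3 = 0.9: reduced costs (10.4, 0.6), box minimizer x = (0.0, 0.0)
g(y_3) = b*y + (c1 - a1*y)*x1 + (c2 - a2*y)*x2 = 23*0.9 + 10.4*0.0 + 0.6*0.0 = 20.7 + 0.0 + 0.0 = 20.7


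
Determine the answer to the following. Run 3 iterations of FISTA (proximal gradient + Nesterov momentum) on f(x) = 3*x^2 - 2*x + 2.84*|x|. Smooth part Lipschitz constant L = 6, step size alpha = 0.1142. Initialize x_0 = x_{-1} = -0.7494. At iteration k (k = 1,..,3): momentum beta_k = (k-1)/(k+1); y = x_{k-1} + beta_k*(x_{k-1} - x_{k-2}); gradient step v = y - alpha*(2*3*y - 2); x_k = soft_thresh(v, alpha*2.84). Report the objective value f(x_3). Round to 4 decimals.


FISTA on f(x) = 3*x^2 - 2*x + 2.84*|x|
L = 6, alpha = 0.1142
Iteration 1: beta = 0.0, y = -0.7494 + 0.0*(-0.7494 + 0.7494) = -0.7494
  grad(y) = -6.4964, v = y - alpha*grad = -0.0075
  prox(v) = soft_thresh(-0.0075, 0.3243) = 0.0
Iteration 2: beta = 0.3333, y = 0.0 + 0.3333*(0.0 + 0.7494) = 0.2498
  grad(y) = -0.5012, v = y - alpha*grad = 0.307
  prox(v) = soft_thresh(0.307, 0.3243) = 0.0
Iteration 3: beta = 0.5, y = 0.0 + 0.5*(0.0 - 0.0) = 0.0
  grad(y) = -2.0, v = y - alpha*grad = 0.2284
  prox(v) = soft_thresh(0.2284, 0.3243) = 0.0
f(x_3) = 3*0.0^2 - 2*0.0 + 2.84*|0.0| = 0.0


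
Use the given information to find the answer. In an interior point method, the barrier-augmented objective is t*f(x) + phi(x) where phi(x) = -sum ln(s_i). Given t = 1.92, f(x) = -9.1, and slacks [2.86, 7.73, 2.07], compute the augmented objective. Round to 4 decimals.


Step 1: Compute log-barrier.
ln values: [1.0508, 2.0451, 0.7275]
phi = -(1.0508 + 2.0451 + 0.7275) = -3.8235
Step 2: Compute augmented objective.
t*f(x) = 1.92*-9.1 = -17.472
Total = -17.472 - 3.8235 = -21.2955


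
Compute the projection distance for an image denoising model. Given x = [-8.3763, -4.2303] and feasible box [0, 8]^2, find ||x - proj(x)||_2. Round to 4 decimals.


Project each component onto [0, 8].
clip(-8.3763) = 0.0, clip(-4.2303) = 0.0
Projection = [0.0, 0.0]
Squared diffs: [70.1624, 17.8954]
Distance = sqrt(88.0578) = 9.3839


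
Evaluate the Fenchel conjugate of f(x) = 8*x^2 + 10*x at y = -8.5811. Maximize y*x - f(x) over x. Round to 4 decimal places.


f*(y) = sup_x {y*x - a*x^2 - b*x} = sup_x {(y-b)*x - a*x^2}
FOC: (y - b) - 2a*x = 0 => x* = (y - b)/(2a)
x* = (-8.5811 - 10)/(2*8) = -1.1613
f*(-8.5811) = (y-b)^2/(4a) = (-8.5811 - 10)^2/(4*8)
= 345.2573/32 = 10.7893


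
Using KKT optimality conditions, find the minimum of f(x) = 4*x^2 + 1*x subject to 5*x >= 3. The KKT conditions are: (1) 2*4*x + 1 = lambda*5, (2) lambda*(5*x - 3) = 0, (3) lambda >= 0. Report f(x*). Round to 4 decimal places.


Step 1: Try lambda = 0 (constraint inactive).
x_unc = -1/(2*4) = -0.125
Check: 5*-0.125 = -0.625 < 3 -- violated!
Step 2: Constraint must be active: 5*x = 3
x* = 3/5 = 0.6
lambda = (2*4*0.6 + 1)/5 = 1.16
Step 3: Compute optimal value.
f(x*) = 4*0.6^2 + 1*0.6 = 2.04


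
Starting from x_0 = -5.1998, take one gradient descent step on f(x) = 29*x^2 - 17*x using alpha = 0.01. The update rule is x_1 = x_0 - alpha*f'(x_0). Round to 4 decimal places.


We compute the gradient at x_0 and apply the update.
f'(x) = 58*x - 17
f'(-5.1998) = 58*-5.1998 - 17 = -318.5884
x_1 = -5.1998 - 0.01*-318.5884 = -2.0139


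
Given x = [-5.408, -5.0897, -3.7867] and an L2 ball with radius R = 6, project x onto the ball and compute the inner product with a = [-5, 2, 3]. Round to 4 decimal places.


Step 1: Compute ||x|| (intermediates to 6 decimals).
||x|| = sqrt((-5.408)^2 + (-5.0897)^2 + (-3.7867)^2) = 8.336103
Step 2: Project.
Since ||x|| > R, scale = R/||x|| = 6/8.336103 = 0.719761, proj(x) = scale * x
proj(x) = [-3.892467, -3.663368, -2.725519]
Step 3: Dot product.
a^T * proj(x) = -5*(-3.892467) + 2*(-3.663368) + 3*(-2.725519) = 3.959


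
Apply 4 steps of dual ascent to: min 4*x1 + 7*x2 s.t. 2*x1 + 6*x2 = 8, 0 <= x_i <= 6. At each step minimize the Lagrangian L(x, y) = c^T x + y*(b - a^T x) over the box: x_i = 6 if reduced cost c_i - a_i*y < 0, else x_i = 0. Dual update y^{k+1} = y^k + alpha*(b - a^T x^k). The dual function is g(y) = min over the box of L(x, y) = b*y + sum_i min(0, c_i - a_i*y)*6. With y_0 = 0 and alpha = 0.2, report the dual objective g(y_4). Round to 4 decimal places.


Dual ascent for LP: min 4*x1 + 7*x2, 2*x1 + 6*x2 = 8, 0 <= x_i <= 6
Step 1: y^k = 0.0, reduced costs: (4.0, 7.0)
  x^k = (0.0, 0.0), subgradient = b - a^T x = 8.0
  y^{k+1} = 0.0 + 0.2*8.0 = 1.6
Step 2: y^k = 1.6, reduced costs: (0.8, -2.6)
  x^k = (0.0, 6.0), subgradient = b - a^T x = -28.0
  y^{k+1} = 1.6 + 0.2*-28.0 = -4.0
Step 3: y^k = -4.0, reduced costs: (12.0, 31.0)
  x^k = (0.0, 0.0), subgradient = b - a^T x = 8.0
  y^{k+1} = -4.0 + 0.2*8.0 = -2.4
Step 4: y^k = -2.4, reduced costs: (8.8, 21.4)
  x^k = (0.0, 0.0), subgradient = b - a^T x = 8.0
  y^{k+1} = -2.4 + 0.2*8.0 = -0.8
Dual objective at y_4 = -0.8: reduced costs (5.6, 11.8), box minimizer x = (0.0, 0.0)
g(y_4) = b*y + (c1 - a1*y)*x1 + (c2 - a2*y)*x2 = 8*(-0.8) + 5.6*0.0 + 11.8*0.0 = -6.4 + 0.0 + 0.0 = -6.4


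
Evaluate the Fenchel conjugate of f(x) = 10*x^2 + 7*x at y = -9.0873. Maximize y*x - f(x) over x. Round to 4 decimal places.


f*(y) = sup_x {y*x - a*x^2 - b*x} = sup_x {(y-b)*x - a*x^2}
FOC: (y - b) - 2a*x = 0 => x* = (y - b)/(2a)
x* = (-9.0873 - 7)/(2*10) = -0.8044
f*(-9.0873) = (y-b)^2/(4a) = (-9.0873 - 7)^2/(4*10)
= 258.8012/40 = 6.47


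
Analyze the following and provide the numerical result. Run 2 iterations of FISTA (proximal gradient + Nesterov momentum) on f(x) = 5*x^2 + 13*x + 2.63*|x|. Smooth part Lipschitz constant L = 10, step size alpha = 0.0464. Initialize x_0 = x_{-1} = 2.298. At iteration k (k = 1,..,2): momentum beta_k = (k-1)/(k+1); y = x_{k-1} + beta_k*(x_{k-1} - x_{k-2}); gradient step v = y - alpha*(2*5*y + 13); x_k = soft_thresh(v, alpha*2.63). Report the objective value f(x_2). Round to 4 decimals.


FISTA on f(x) = 5*x^2 + 13*x + 2.63*|x|
L = 10, alpha = 0.0464
Iteration 1: beta = 0.0, y = 2.298 + 0.0*(2.298 - 2.298) = 2.298
  grad(y) = 35.98, v = y - alpha*grad = 0.6285
  prox(v) = soft_thresh(0.6285, 0.122) = 0.5065
Iteration 2: beta = 0.3333, y = 0.5065 + 0.3333*(0.5065 - 2.298) = -0.0907
  grad(y) = 12.0933, v = y - alpha*grad = -0.6518
  prox(v) = soft_thresh(-0.6518, 0.122) = -0.5298
f(x_2) = 5*(-0.5298)^2 + 13*(-0.5298) + 2.63*|-0.5298| = -4.0904
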